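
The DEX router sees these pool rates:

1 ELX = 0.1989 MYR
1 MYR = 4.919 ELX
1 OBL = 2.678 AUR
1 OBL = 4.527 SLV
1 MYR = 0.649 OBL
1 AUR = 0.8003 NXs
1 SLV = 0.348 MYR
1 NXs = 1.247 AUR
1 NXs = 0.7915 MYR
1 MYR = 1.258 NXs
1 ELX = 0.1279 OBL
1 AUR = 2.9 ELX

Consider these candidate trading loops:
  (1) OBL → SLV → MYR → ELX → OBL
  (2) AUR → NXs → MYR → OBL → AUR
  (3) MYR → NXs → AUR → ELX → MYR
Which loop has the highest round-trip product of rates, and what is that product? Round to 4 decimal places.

(1) 4.527 × 0.348 × 4.919 × 0.1279 = 0.99114
(2) 0.8003 × 0.7915 × 0.649 × 2.678 = 1.10093
(3) 1.258 × 1.247 × 2.9 × 0.1989 = 0.90486
Highest is cycle (2) at 1.1009 (>1, arbitrage).

1.1009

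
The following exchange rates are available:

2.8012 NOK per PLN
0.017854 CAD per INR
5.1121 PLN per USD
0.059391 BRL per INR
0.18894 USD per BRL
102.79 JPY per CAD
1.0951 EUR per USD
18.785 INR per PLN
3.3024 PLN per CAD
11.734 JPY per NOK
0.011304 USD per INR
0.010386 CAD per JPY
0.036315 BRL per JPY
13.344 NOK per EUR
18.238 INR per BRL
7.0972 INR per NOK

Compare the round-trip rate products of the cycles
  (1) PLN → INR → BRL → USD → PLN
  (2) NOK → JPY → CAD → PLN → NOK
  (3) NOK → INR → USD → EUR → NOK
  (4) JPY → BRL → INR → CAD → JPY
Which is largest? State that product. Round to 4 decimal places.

1.2155

(1) 18.785 × 0.059391 × 0.18894 × 5.1121 = 1.07759
(2) 11.734 × 0.010386 × 3.3024 × 2.8012 = 1.12737
(3) 7.0972 × 0.011304 × 1.0951 × 13.344 = 1.17235
(4) 0.036315 × 18.238 × 0.017854 × 102.79 = 1.21549
Highest is cycle (4) at 1.2155 (>1, arbitrage).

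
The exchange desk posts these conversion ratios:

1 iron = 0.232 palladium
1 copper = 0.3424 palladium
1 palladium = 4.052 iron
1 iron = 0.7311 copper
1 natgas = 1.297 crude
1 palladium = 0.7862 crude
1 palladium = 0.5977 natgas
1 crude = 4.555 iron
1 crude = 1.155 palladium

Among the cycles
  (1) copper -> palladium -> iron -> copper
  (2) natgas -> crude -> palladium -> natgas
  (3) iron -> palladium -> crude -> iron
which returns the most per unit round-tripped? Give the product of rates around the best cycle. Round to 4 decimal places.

(1) 0.3424 × 4.052 × 0.7311 = 1.01433
(2) 1.297 × 1.155 × 0.5977 = 0.89538
(3) 0.232 × 0.7862 × 4.555 = 0.83082
Highest is cycle (1) at 1.0143 (>1, arbitrage).

1.0143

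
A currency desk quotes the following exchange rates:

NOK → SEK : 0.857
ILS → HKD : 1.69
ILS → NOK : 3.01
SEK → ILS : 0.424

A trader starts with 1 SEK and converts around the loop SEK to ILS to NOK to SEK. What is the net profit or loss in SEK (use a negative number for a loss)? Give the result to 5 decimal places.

1 SEK × 0.424 = 0.424 ILS
0.424 ILS × 3.01 = 1.27624 NOK
1.27624 NOK × 0.857 = 1.09373768 SEK
Net change: 1.09373768 − 1 = 0.09373768 SEK

0.09374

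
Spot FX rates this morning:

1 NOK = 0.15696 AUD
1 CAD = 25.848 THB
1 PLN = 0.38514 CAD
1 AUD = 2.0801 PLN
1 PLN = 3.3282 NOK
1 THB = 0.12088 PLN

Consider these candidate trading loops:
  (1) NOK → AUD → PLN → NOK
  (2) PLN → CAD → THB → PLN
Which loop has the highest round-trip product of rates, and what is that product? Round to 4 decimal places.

1.2034

(1) 0.15696 × 2.0801 × 3.3282 = 1.08663
(2) 0.38514 × 25.848 × 0.12088 = 1.20337
Highest is cycle (2) at 1.2034 (>1, arbitrage).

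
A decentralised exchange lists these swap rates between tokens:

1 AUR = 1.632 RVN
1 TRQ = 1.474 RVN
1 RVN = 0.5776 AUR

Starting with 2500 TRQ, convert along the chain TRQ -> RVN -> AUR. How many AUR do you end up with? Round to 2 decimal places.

2500 TRQ × 1.474 = 3685 RVN
3685 RVN × 0.5776 = 2128.456 AUR

2128.46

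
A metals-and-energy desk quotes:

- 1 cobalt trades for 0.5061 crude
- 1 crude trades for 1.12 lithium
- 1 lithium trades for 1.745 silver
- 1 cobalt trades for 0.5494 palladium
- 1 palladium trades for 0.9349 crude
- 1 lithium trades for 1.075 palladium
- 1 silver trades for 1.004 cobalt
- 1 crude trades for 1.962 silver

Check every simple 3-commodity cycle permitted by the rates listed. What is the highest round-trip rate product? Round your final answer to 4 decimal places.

lithium→palladium→crude→lithium: 1.075 × 0.9349 × 1.12 = 1.12562
silver→cobalt→crude→silver: 1.004 × 0.5061 × 1.962 = 0.99694
Maximum is lithium→palladium→crude→lithium at 1.1256; arbitrage exists.

1.1256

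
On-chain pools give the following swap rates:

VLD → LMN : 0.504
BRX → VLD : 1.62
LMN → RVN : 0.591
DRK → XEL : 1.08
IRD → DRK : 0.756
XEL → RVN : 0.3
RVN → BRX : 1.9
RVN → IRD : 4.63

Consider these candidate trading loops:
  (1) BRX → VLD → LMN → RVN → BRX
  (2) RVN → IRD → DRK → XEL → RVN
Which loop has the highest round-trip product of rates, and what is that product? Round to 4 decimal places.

1.1341

(1) 1.62 × 0.504 × 0.591 × 1.9 = 0.91683
(2) 4.63 × 0.756 × 1.08 × 0.3 = 1.13409
Highest is cycle (2) at 1.1341 (>1, arbitrage).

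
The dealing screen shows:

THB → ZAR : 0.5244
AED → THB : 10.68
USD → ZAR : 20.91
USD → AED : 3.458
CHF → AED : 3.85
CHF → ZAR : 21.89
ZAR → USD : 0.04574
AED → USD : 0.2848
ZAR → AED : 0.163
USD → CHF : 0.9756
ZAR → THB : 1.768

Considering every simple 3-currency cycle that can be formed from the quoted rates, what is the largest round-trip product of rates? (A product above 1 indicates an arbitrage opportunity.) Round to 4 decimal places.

1.0697

AED→USD→CHF→AED: 0.2848 × 0.9756 × 3.85 = 1.06973
USD→CHF→ZAR→USD: 0.9756 × 21.89 × 0.04574 = 0.97682
AED→USD→ZAR→AED: 0.2848 × 20.91 × 0.163 = 0.97069
AED→THB→ZAR→AED: 10.68 × 0.5244 × 0.163 = 0.91290
Maximum is AED→USD→CHF→AED at 1.0697; arbitrage exists.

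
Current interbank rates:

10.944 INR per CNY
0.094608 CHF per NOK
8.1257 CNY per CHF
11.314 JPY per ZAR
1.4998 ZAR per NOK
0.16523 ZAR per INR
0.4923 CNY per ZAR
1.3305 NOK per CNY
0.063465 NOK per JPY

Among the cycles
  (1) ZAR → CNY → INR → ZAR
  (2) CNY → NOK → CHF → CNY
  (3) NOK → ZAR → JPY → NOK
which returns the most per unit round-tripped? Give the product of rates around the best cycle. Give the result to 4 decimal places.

(1) 0.4923 × 10.944 × 0.16523 = 0.89021
(2) 1.3305 × 0.094608 × 8.1257 = 1.02283
(3) 1.4998 × 11.314 × 0.063465 = 1.07692
Highest is cycle (3) at 1.0769 (>1, arbitrage).

1.0769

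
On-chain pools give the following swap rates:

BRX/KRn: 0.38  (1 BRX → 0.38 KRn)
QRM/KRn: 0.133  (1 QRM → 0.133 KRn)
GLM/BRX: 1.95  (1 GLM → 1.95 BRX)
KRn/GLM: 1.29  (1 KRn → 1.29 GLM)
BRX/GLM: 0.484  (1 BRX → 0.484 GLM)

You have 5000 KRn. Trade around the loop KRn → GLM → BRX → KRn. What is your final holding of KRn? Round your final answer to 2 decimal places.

5000 KRn × 1.29 = 6450 GLM
6450 GLM × 1.95 = 12577.5 BRX
12577.5 BRX × 0.38 = 4779.45 KRn

4779.45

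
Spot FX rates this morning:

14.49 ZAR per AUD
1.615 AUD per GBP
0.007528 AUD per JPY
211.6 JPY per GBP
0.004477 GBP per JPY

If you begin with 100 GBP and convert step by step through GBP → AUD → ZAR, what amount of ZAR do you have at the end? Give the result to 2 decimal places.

2340.14

100 GBP × 1.615 = 161.5 AUD
161.5 AUD × 14.49 = 2340.135 ZAR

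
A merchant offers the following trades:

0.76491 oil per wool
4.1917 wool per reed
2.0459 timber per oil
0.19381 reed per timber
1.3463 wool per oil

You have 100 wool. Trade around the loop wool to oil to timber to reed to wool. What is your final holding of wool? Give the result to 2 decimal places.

100 wool × 0.76491 = 76.491 oil
76.491 oil × 2.0459 = 156.4929369 timber
156.4929369 timber × 0.19381 = 30.329896100589 reed
30.329896100589 reed × 4.1917 = 127.1338254848389113 wool

127.13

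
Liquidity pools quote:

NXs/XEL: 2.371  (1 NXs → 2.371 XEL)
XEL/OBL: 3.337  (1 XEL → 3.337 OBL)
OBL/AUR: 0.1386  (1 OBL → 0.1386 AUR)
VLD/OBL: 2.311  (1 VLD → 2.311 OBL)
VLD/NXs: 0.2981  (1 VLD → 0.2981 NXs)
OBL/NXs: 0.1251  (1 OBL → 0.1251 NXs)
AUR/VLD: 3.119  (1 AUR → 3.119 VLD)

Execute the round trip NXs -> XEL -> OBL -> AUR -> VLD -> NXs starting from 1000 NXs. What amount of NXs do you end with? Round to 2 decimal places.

1019.60

1000 NXs × 2.371 = 2371 XEL
2371 XEL × 3.337 = 7912.027 OBL
7912.027 OBL × 0.1386 = 1096.6069422 AUR
1096.6069422 AUR × 3.119 = 3420.3170527218 VLD
3420.3170527218 VLD × 0.2981 = 1019.59651341636858 NXs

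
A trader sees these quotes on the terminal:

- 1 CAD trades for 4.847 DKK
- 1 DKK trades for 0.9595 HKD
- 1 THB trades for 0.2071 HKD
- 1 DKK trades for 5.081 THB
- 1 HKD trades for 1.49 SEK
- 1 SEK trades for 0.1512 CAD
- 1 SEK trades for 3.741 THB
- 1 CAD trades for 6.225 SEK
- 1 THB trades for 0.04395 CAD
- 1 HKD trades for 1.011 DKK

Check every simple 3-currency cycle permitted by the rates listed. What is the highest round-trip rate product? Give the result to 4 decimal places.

HKD→SEK→THB→HKD: 1.49 × 3.741 × 0.2071 = 1.15439
DKK→THB→CAD→DKK: 5.081 × 0.04395 × 4.847 = 1.08238
HKD→DKK→THB→HKD: 1.011 × 5.081 × 0.2071 = 1.06385
SEK→THB→CAD→SEK: 3.741 × 0.04395 × 6.225 = 1.02350
Maximum is HKD→SEK→THB→HKD at 1.1544; arbitrage exists.

1.1544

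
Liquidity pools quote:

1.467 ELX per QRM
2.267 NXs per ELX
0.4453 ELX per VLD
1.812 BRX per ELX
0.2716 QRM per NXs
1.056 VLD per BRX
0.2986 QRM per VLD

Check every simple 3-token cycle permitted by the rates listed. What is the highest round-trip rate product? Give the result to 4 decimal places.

QRM→ELX→NXs→QRM: 1.467 × 2.267 × 0.2716 = 0.90326
ELX→BRX→VLD→ELX: 1.812 × 1.056 × 0.4453 = 0.85207
Maximum is QRM→ELX→NXs→QRM at 0.9033; no arbitrage — every cycle loses value.

0.9033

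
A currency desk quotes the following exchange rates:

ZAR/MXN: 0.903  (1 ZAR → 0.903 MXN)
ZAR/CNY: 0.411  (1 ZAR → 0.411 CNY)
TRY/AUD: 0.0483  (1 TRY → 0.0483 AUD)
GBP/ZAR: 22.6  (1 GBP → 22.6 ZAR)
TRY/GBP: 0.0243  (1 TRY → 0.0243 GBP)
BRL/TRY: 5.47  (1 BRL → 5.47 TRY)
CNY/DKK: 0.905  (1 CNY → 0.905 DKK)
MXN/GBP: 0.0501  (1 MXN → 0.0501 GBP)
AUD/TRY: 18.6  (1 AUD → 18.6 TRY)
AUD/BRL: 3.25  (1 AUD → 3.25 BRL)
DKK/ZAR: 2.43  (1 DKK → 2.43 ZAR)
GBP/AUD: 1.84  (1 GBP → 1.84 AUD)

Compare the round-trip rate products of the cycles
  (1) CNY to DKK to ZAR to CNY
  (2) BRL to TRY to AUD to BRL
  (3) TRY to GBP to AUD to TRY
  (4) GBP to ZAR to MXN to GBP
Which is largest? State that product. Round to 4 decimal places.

(1) 0.905 × 2.43 × 0.411 = 0.90385
(2) 5.47 × 0.0483 × 3.25 = 0.85865
(3) 0.0243 × 1.84 × 18.6 = 0.83164
(4) 22.6 × 0.903 × 0.0501 = 1.02243
Highest is cycle (4) at 1.0224 (>1, arbitrage).

1.0224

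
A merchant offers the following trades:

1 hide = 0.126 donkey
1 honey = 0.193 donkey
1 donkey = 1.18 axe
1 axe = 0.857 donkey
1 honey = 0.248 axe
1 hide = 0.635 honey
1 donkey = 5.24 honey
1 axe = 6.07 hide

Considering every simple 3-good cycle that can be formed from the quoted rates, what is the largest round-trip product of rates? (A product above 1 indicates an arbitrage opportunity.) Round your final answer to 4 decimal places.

axe→donkey→honey→axe: 0.857 × 5.24 × 0.248 = 1.11369
axe→hide→honey→axe: 6.07 × 0.635 × 0.248 = 0.95590
axe→hide→donkey→axe: 6.07 × 0.126 × 1.18 = 0.90249
Maximum is axe→donkey→honey→axe at 1.1137; arbitrage exists.

1.1137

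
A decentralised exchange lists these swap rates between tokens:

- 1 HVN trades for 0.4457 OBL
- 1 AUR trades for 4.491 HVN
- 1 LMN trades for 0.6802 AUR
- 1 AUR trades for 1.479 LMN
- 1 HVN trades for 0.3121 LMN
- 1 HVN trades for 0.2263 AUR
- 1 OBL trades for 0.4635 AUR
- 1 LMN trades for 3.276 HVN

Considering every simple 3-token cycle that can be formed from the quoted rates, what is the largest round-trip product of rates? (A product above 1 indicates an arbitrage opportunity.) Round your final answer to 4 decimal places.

AUR→LMN→HVN→AUR: 1.479 × 3.276 × 0.2263 = 1.09647
AUR→HVN→LMN→AUR: 4.491 × 0.3121 × 0.6802 = 0.95340
AUR→HVN→OBL→AUR: 4.491 × 0.4457 × 0.4635 = 0.92776
Maximum is AUR→LMN→HVN→AUR at 1.0965; arbitrage exists.

1.0965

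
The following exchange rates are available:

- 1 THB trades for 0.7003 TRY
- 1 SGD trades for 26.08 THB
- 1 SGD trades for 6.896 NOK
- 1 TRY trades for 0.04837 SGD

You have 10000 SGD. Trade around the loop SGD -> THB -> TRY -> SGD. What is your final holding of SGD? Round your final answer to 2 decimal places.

8834.21

10000 SGD × 26.08 = 260800 THB
260800 THB × 0.7003 = 182638.24 TRY
182638.24 TRY × 0.04837 = 8834.2116688 SGD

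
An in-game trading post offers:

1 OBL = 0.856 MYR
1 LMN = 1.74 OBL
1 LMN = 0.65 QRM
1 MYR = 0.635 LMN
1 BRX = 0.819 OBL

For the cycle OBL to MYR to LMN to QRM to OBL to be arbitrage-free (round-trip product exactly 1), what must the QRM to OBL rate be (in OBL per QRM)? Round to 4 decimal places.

Known legs of the cycle: 0.856 × 0.635 × 0.65 = 0.353314
For no arbitrage the full-cycle product must be 1, so the missing rate is 1 / 0.353314 ≈ 2.830344.

2.8303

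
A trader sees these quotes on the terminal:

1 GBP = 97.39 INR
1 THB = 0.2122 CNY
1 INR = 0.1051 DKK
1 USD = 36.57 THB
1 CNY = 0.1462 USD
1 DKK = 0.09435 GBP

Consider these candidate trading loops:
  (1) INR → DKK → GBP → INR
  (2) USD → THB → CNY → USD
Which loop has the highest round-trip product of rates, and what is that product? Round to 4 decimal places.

(1) 0.1051 × 0.09435 × 97.39 = 0.96574
(2) 36.57 × 0.2122 × 0.1462 = 1.13453
Highest is cycle (2) at 1.1345 (>1, arbitrage).

1.1345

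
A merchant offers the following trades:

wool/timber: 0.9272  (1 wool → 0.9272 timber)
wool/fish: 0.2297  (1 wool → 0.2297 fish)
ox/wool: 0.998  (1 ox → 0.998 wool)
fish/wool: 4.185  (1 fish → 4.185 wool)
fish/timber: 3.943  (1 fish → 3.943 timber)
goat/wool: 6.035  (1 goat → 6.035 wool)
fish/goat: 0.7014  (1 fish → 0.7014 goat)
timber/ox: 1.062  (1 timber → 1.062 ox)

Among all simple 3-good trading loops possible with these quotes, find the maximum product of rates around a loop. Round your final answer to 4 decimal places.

wool→timber→ox→wool: 0.9272 × 1.062 × 0.998 = 0.98272
wool→fish→goat→wool: 0.2297 × 0.7014 × 6.035 = 0.97231
Maximum is wool→timber→ox→wool at 0.9827; no arbitrage — every cycle loses value.

0.9827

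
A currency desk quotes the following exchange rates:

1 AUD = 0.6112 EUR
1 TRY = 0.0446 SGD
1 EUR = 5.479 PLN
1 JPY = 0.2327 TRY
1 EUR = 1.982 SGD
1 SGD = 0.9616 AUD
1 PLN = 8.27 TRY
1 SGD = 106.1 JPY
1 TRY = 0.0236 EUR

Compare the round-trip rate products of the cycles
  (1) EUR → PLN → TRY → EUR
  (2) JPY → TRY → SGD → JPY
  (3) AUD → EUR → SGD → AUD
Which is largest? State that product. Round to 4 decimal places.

1.1649

(1) 5.479 × 8.27 × 0.0236 = 1.06935
(2) 0.2327 × 0.0446 × 106.1 = 1.10115
(3) 0.6112 × 1.982 × 0.9616 = 1.16488
Highest is cycle (3) at 1.1649 (>1, arbitrage).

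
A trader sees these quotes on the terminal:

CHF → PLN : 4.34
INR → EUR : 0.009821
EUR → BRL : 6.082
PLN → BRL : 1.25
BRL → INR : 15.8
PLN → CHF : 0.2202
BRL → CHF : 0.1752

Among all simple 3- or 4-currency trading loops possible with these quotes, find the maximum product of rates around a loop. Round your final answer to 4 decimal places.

BRL→CHF→PLN→BRL: 0.1752 × 4.34 × 1.25 = 0.95046
EUR→BRL→INR→EUR: 6.082 × 15.8 × 0.009821 = 0.94375
Maximum is BRL→CHF→PLN→BRL at 0.9505; no arbitrage — every cycle loses value.

0.9505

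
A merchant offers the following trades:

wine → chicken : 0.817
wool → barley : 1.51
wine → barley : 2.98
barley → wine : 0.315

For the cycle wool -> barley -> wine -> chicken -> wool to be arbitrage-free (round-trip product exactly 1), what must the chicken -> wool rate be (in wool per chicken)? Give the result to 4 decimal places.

2.5733

Known legs of the cycle: 1.51 × 0.315 × 0.817 = 0.38860605
For no arbitrage the full-cycle product must be 1, so the missing rate is 1 / 0.38860605 ≈ 2.573300.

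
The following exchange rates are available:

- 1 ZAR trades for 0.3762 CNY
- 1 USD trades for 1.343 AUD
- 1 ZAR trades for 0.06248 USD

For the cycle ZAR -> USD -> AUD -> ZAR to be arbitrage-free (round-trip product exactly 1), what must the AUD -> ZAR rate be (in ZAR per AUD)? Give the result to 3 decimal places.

Known legs of the cycle: 0.06248 × 1.343 = 0.08391064
For no arbitrage the full-cycle product must be 1, so the missing rate is 1 / 0.08391064 ≈ 11.91744.

11.917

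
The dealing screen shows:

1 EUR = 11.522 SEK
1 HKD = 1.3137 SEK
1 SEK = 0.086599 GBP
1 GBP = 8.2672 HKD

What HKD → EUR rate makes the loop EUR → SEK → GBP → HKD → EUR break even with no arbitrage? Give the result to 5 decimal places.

Known legs of the cycle: 11.522 × 0.086599 × 8.2672 = 8.2489598947616
For no arbitrage the full-cycle product must be 1, so the missing rate is 1 / 8.2489598947616 ≈ 0.1212274.

0.12123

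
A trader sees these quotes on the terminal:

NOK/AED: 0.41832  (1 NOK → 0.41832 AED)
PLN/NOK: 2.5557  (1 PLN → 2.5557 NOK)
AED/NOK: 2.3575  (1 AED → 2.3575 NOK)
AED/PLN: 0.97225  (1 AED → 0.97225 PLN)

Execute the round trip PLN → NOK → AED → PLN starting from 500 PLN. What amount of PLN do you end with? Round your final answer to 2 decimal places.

519.72

500 PLN × 2.5557 = 1277.85 NOK
1277.85 NOK × 0.41832 = 534.550212 AED
534.550212 AED × 0.97225 = 519.716443617 PLN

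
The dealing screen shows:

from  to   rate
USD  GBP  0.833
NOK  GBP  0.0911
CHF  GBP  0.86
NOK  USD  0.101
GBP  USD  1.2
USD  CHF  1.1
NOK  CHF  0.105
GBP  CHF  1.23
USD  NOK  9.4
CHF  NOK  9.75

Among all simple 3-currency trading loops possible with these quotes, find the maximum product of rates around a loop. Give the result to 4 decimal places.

CHF→GBP→USD→CHF: 0.86 × 1.2 × 1.1 = 1.13520
CHF→NOK→GBP→CHF: 9.75 × 0.0911 × 1.23 = 1.09252
CHF→NOK→USD→CHF: 9.75 × 0.101 × 1.1 = 1.08323
GBP→USD→NOK→GBP: 1.2 × 9.4 × 0.0911 = 1.02761
Maximum is CHF→GBP→USD→CHF at 1.1352; arbitrage exists.

1.1352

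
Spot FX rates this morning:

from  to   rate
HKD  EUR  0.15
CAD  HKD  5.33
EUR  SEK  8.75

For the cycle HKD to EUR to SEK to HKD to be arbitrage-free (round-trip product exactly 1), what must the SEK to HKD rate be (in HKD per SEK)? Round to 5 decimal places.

Known legs of the cycle: 0.15 × 8.75 = 1.3125
For no arbitrage the full-cycle product must be 1, so the missing rate is 1 / 1.3125 ≈ 0.7619048.

0.76190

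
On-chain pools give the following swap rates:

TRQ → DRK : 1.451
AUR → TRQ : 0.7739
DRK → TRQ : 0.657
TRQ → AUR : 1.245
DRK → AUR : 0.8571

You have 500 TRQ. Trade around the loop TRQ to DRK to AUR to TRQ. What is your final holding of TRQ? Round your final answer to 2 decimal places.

500 TRQ × 1.451 = 725.5 DRK
725.5 DRK × 0.8571 = 621.82605 AUR
621.82605 AUR × 0.7739 = 481.231180095 TRQ

481.23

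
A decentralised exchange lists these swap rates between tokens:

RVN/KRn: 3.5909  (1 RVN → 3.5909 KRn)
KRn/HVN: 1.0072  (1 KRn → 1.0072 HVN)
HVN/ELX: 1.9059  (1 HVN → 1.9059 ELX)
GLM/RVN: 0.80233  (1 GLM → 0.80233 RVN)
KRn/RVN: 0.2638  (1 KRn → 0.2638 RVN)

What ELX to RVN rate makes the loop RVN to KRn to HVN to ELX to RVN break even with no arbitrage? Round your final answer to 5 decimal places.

0.14507

Known legs of the cycle: 3.5909 × 1.0072 × 1.9059 = 6.893172363432
For no arbitrage the full-cycle product must be 1, so the missing rate is 1 / 6.893172363432 ≈ 0.1450711.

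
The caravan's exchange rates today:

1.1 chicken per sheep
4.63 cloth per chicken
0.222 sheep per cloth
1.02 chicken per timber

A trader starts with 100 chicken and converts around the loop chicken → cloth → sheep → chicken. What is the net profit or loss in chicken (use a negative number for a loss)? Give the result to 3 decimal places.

13.065

100 chicken × 4.63 = 463 cloth
463 cloth × 0.222 = 102.786 sheep
102.786 sheep × 1.1 = 113.0646 chicken
Net change: 113.0646 − 100 = 13.0646 chicken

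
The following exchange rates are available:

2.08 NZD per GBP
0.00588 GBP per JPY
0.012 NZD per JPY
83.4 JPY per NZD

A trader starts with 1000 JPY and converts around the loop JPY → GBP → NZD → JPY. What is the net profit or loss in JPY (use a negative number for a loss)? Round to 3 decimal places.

1000 JPY × 0.00588 = 5.88 GBP
5.88 GBP × 2.08 = 12.2304 NZD
12.2304 NZD × 83.4 = 1020.01536 JPY
Net change: 1020.01536 − 1000 = 20.01536 JPY

20.015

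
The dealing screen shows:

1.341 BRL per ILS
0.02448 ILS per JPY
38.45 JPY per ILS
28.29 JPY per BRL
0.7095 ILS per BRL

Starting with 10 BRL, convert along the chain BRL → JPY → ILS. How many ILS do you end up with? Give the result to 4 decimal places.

6.9254

10 BRL × 28.29 = 282.9 JPY
282.9 JPY × 0.02448 = 6.925392 ILS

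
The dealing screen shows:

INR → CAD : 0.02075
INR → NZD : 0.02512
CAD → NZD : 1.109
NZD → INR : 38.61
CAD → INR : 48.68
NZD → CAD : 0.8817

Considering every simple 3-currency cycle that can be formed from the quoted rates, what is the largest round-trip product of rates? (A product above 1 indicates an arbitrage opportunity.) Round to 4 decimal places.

1.0782

CAD→INR→NZD→CAD: 48.68 × 0.02512 × 0.8817 = 1.07818
CAD→NZD→INR→CAD: 1.109 × 38.61 × 0.02075 = 0.88848
Maximum is CAD→INR→NZD→CAD at 1.0782; arbitrage exists.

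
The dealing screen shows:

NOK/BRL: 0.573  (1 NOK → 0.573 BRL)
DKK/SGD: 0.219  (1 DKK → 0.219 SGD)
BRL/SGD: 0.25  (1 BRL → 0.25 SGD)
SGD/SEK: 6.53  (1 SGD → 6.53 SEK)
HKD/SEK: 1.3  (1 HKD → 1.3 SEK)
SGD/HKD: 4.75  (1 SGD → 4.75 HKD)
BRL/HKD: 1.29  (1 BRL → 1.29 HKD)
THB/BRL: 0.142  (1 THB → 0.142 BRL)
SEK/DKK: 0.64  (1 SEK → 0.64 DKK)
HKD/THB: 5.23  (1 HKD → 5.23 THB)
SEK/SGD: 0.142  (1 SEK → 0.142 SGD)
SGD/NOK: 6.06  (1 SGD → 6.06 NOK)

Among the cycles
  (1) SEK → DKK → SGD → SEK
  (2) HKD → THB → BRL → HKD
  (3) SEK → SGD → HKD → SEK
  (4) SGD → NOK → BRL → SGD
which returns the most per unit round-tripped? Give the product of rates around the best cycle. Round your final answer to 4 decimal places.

(1) 0.64 × 0.219 × 6.53 = 0.91524
(2) 5.23 × 0.142 × 1.29 = 0.95803
(3) 0.142 × 4.75 × 1.3 = 0.87685
(4) 6.06 × 0.573 × 0.25 = 0.86810
Highest is cycle (2) at 0.9580 (≤1, no arbitrage).

0.9580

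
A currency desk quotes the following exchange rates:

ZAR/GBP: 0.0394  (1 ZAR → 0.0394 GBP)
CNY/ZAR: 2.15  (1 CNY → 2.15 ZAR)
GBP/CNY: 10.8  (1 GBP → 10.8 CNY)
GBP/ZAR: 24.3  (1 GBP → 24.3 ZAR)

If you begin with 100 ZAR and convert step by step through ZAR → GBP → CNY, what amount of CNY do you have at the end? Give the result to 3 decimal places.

42.552

100 ZAR × 0.0394 = 3.94 GBP
3.94 GBP × 10.8 = 42.552 CNY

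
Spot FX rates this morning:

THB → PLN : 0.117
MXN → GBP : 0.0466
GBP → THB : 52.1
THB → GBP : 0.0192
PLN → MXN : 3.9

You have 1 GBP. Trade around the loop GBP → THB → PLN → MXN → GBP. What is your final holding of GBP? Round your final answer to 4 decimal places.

1.1078

1 GBP × 52.1 = 52.1 THB
52.1 THB × 0.117 = 6.0957 PLN
6.0957 PLN × 3.9 = 23.77323 MXN
23.77323 MXN × 0.0466 = 1.107832518 GBP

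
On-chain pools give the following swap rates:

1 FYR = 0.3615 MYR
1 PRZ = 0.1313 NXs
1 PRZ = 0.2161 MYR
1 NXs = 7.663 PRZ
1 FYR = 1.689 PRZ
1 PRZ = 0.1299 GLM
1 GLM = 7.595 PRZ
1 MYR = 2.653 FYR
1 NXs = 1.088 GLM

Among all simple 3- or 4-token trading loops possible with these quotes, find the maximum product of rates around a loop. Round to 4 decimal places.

NXs→GLM→PRZ→NXs: 1.088 × 7.595 × 0.1313 = 1.08498
MYR→FYR→PRZ→MYR: 2.653 × 1.689 × 0.2161 = 0.96833
Maximum is NXs→GLM→PRZ→NXs at 1.0850; arbitrage exists.

1.0850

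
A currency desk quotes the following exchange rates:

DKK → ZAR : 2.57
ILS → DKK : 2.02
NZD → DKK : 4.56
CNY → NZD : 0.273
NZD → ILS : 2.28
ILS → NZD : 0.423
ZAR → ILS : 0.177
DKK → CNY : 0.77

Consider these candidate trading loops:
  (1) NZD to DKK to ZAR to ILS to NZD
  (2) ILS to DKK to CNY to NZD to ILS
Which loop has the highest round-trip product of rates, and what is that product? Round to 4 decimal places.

(1) 4.56 × 2.57 × 0.177 × 0.423 = 0.87743
(2) 2.02 × 0.77 × 0.273 × 2.28 = 0.96814
Highest is cycle (2) at 0.9681 (≤1, no arbitrage).

0.9681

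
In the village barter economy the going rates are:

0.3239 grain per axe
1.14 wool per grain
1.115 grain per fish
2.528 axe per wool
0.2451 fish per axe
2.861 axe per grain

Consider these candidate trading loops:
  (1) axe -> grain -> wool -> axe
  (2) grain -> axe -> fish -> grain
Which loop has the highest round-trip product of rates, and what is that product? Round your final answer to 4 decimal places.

0.9335

(1) 0.3239 × 1.14 × 2.528 = 0.93345
(2) 2.861 × 0.2451 × 1.115 = 0.78187
Highest is cycle (1) at 0.9335 (≤1, no arbitrage).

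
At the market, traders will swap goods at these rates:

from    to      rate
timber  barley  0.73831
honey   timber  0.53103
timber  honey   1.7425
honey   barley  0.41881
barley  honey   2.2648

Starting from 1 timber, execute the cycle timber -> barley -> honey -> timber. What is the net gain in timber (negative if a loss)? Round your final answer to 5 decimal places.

-0.11205

1 timber × 0.73831 = 0.73831 barley
0.73831 barley × 2.2648 = 1.672124488 honey
1.672124488 honey × 0.53103 = 0.88794826686264 timber
Net change: 0.88794826686264 − 1 = -0.11205173313736 timber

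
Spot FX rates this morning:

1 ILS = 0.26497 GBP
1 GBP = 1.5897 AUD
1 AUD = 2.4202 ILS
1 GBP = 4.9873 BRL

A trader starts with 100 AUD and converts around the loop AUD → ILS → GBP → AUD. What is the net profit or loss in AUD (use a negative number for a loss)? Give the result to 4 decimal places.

100 AUD × 2.4202 = 242.02 ILS
242.02 ILS × 0.26497 = 64.1280394 GBP
64.1280394 GBP × 1.5897 = 101.94434423418 AUD
Net change: 101.94434423418 − 100 = 1.94434423418 AUD

1.9443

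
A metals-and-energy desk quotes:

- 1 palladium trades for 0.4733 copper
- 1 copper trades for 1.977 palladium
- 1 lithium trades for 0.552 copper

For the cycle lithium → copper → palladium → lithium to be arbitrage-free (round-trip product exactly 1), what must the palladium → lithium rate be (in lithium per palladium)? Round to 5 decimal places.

Known legs of the cycle: 0.552 × 1.977 = 1.091304
For no arbitrage the full-cycle product must be 1, so the missing rate is 1 / 1.091304 ≈ 0.9163350.

0.91633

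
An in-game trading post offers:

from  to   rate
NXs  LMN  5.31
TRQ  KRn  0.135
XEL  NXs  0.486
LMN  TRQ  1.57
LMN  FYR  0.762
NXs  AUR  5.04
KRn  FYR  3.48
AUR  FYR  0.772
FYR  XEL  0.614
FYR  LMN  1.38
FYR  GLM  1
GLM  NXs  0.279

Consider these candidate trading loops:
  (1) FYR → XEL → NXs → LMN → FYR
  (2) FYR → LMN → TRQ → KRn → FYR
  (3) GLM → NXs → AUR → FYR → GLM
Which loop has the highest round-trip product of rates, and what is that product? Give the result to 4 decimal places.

1.2074

(1) 0.614 × 0.486 × 5.31 × 0.762 = 1.20741
(2) 1.38 × 1.57 × 0.135 × 3.48 = 1.01787
(3) 0.279 × 5.04 × 0.772 × 1 = 1.08556
Highest is cycle (1) at 1.2074 (>1, arbitrage).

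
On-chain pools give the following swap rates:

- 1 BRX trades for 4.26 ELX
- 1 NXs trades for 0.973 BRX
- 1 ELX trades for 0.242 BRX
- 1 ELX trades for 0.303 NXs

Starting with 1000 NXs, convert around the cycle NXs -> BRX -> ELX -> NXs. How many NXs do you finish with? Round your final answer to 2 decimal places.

1255.93

1000 NXs × 0.973 = 973 BRX
973 BRX × 4.26 = 4144.98 ELX
4144.98 ELX × 0.303 = 1255.92894 NXs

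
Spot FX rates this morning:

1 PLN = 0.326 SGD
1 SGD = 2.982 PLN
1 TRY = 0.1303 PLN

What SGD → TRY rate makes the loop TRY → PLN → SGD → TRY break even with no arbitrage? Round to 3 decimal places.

Known legs of the cycle: 0.1303 × 0.326 = 0.0424778
For no arbitrage the full-cycle product must be 1, so the missing rate is 1 / 0.0424778 ≈ 23.54171.

23.542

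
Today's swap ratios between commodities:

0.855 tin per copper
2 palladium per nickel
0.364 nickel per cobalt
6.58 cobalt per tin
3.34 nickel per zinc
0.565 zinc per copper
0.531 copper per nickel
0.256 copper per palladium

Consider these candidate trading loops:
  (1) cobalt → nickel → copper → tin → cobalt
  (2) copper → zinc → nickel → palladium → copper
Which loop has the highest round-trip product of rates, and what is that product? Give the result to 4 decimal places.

(1) 0.364 × 0.531 × 0.855 × 6.58 = 1.08740
(2) 0.565 × 3.34 × 2 × 0.256 = 0.96620
Highest is cycle (1) at 1.0874 (>1, arbitrage).

1.0874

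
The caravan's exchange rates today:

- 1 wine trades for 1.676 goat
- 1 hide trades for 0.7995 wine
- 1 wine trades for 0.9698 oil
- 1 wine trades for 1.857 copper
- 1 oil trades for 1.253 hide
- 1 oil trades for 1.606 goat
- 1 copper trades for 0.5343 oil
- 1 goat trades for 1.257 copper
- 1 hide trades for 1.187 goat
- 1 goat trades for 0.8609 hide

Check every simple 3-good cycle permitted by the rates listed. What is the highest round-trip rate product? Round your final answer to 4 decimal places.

wine→goat→hide→wine: 1.676 × 0.8609 × 0.7995 = 1.15357
copper→oil→goat→copper: 0.5343 × 1.606 × 1.257 = 1.07861
wine→oil→hide→wine: 0.9698 × 1.253 × 0.7995 = 0.97152
Maximum is wine→goat→hide→wine at 1.1536; arbitrage exists.

1.1536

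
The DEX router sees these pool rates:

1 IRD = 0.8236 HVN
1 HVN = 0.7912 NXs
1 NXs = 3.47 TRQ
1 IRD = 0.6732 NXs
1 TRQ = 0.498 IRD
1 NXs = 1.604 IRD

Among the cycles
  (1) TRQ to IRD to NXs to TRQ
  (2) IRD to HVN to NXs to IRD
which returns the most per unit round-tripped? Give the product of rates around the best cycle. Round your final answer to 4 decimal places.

1.1633

(1) 0.498 × 0.6732 × 3.47 = 1.16333
(2) 0.8236 × 0.7912 × 1.604 = 1.04522
Highest is cycle (1) at 1.1633 (>1, arbitrage).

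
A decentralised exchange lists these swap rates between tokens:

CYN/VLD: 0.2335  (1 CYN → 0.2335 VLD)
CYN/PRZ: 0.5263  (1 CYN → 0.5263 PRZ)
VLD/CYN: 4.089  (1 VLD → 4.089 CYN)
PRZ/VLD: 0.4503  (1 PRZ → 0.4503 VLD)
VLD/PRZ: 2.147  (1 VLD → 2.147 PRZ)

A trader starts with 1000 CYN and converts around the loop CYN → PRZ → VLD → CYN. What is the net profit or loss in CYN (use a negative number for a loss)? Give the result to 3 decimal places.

1000 CYN × 0.5263 = 526.3 PRZ
526.3 PRZ × 0.4503 = 236.99289 VLD
236.99289 VLD × 4.089 = 969.06392721 CYN
Net change: 969.06392721 − 1000 = -30.93607279 CYN

-30.936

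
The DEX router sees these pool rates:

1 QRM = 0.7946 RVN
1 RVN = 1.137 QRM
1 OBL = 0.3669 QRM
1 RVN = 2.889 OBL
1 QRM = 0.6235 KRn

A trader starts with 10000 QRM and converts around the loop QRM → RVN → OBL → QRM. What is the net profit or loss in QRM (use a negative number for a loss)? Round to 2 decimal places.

-1577.45

10000 QRM × 0.7946 = 7946 RVN
7946 RVN × 2.889 = 22955.994 OBL
22955.994 OBL × 0.3669 = 8422.5541986 QRM
Net change: 8422.5541986 − 10000 = -1577.4458014 QRM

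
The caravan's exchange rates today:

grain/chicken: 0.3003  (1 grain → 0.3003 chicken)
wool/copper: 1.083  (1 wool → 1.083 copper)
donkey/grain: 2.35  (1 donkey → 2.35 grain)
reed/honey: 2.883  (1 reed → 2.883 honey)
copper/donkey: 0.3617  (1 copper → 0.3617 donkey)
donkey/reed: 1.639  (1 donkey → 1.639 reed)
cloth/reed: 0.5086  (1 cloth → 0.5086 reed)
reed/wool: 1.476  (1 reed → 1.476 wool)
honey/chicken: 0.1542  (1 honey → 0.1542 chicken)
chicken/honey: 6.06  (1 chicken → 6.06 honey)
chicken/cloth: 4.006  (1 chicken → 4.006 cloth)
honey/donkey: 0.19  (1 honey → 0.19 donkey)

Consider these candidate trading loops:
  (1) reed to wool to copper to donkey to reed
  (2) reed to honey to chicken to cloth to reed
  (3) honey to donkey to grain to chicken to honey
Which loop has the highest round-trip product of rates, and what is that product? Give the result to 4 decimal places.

0.9476

(1) 1.476 × 1.083 × 0.3617 × 1.639 = 0.94764
(2) 2.883 × 0.1542 × 4.006 × 0.5086 = 0.90577
(3) 0.19 × 2.35 × 0.3003 × 6.06 = 0.81255
Highest is cycle (1) at 0.9476 (≤1, no arbitrage).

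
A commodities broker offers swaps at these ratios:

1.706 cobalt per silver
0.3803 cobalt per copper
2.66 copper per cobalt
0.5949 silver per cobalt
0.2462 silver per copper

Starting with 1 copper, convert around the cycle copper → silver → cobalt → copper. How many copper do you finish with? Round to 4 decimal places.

1 copper × 0.2462 = 0.2462 silver
0.2462 silver × 1.706 = 0.4200172 cobalt
0.4200172 cobalt × 2.66 = 1.117245752 copper

1.1172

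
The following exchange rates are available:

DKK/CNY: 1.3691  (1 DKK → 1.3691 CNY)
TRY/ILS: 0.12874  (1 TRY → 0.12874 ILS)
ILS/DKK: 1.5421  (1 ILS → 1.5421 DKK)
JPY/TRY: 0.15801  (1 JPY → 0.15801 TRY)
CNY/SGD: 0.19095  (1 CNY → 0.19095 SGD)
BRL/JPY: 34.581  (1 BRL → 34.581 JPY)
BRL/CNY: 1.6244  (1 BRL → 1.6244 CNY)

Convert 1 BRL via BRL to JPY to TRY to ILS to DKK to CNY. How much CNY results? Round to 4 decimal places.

1 BRL × 34.581 = 34.581 JPY
34.581 JPY × 0.15801 = 5.46414381 TRY
5.46414381 TRY × 0.12874 = 0.7034538740994 ILS
0.7034538740994 ILS × 1.5421 = 1.08479621924868474 DKK
1.08479621924868474 DKK × 1.3691 = 1.485194503773374277534 CNY

1.4852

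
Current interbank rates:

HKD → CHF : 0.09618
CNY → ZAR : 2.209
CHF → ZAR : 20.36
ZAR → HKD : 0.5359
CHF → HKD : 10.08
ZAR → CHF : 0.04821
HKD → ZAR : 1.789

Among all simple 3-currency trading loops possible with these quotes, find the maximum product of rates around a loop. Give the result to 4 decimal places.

1.0494

HKD→CHF→ZAR→HKD: 0.09618 × 20.36 × 0.5359 = 1.04941
HKD→ZAR→CHF→HKD: 1.789 × 0.04821 × 10.08 = 0.86938
Maximum is HKD→CHF→ZAR→HKD at 1.0494; arbitrage exists.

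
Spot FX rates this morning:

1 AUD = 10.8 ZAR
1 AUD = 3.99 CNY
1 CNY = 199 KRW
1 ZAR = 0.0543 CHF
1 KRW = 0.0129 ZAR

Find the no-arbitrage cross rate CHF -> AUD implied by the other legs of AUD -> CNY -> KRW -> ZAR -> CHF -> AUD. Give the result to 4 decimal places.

Known legs of the cycle: 3.99 × 199 × 0.0129 × 0.0543 = 0.5561801847
For no arbitrage the full-cycle product must be 1, so the missing rate is 1 / 0.5561801847 ≈ 1.797978.

1.7980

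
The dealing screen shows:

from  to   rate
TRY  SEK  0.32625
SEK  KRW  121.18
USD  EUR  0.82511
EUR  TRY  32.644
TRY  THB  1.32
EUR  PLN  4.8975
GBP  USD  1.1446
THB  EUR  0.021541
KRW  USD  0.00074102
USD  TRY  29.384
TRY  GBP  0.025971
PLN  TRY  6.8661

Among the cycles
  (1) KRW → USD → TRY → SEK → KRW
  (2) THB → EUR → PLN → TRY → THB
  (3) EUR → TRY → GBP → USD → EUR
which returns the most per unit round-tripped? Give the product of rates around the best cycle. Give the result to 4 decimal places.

(1) 0.00074102 × 29.384 × 0.32625 × 121.18 = 0.86084
(2) 0.021541 × 4.8975 × 6.8661 × 1.32 = 0.95615
(3) 32.644 × 0.025971 × 1.1446 × 0.82511 = 0.80068
Highest is cycle (2) at 0.9561 (≤1, no arbitrage).

0.9561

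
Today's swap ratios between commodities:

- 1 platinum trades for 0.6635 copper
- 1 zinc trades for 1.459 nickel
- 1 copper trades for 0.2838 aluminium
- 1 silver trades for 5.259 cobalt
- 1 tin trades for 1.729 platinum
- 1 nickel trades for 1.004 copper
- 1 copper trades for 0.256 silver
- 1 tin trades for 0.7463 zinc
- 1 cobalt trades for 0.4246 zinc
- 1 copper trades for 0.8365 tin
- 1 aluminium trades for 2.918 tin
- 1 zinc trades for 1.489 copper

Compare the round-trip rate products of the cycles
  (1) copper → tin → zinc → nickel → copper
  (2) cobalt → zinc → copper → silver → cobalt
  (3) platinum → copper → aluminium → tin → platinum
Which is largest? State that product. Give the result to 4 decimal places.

(1) 0.8365 × 0.7463 × 1.459 × 1.004 = 0.91447
(2) 0.4246 × 1.489 × 0.256 × 5.259 = 0.85117
(3) 0.6635 × 0.2838 × 2.918 × 1.729 = 0.95002
Highest is cycle (3) at 0.9500 (≤1, no arbitrage).

0.9500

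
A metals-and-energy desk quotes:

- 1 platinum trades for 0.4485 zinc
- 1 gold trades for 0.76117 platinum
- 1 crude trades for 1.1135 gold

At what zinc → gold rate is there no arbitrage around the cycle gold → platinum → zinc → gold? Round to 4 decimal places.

2.9292

Known legs of the cycle: 0.76117 × 0.4485 = 0.341384745
For no arbitrage the full-cycle product must be 1, so the missing rate is 1 / 0.341384745 ≈ 2.929246.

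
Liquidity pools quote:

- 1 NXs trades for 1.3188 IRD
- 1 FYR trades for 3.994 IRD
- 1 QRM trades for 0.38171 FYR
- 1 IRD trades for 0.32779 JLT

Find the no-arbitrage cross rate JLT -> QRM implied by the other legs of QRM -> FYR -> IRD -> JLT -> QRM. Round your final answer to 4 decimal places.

Known legs of the cycle: 0.38171 × 3.994 × 0.32779 = 0.4997321592746
For no arbitrage the full-cycle product must be 1, so the missing rate is 1 / 0.4997321592746 ≈ 2.001072.

2.0011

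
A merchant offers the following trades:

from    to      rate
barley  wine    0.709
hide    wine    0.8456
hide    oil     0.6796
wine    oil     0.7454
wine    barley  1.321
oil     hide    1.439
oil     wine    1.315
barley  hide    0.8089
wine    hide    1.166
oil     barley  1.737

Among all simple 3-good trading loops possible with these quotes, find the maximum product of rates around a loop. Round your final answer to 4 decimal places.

1.0420

oil→wine→hide→oil: 1.315 × 1.166 × 0.6796 = 1.04202
oil→barley→hide→oil: 1.737 × 0.8089 × 0.6796 = 0.95488
oil→barley→wine→oil: 1.737 × 0.709 × 0.7454 = 0.91798
oil→hide→wine→oil: 1.439 × 0.8456 × 0.7454 = 0.90702
hide→wine→barley→hide: 0.8456 × 1.321 × 0.8089 = 0.90357
Maximum is oil→wine→hide→oil at 1.0420; arbitrage exists.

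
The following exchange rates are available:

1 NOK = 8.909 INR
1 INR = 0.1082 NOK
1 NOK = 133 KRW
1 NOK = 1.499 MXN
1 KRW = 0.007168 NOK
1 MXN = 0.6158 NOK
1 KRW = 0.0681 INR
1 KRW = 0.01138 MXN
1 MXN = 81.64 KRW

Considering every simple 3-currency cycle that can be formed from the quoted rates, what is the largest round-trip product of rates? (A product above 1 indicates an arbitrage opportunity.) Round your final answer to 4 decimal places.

0.9800

NOK→KRW→INR→NOK: 133 × 0.0681 × 0.1082 = 0.98000
MXN→NOK→KRW→MXN: 0.6158 × 133 × 0.01138 = 0.93204
MXN→KRW→NOK→MXN: 81.64 × 0.007168 × 1.499 = 0.87721
Maximum is NOK→KRW→INR→NOK at 0.9800; no arbitrage — every cycle loses value.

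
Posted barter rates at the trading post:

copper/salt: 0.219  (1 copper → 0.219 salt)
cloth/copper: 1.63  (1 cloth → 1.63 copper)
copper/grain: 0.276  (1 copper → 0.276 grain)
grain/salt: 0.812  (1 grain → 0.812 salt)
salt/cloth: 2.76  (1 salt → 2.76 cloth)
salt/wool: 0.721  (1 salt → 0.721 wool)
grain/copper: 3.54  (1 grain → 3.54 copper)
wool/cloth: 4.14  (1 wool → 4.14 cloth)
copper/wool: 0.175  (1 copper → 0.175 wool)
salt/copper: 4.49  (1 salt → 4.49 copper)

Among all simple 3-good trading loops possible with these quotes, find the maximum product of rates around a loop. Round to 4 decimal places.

1.1809

copper→wool→cloth→copper: 0.175 × 4.14 × 1.63 = 1.18094
grain→salt→copper→grain: 0.812 × 4.49 × 0.276 = 1.00626
copper→salt→cloth→copper: 0.219 × 2.76 × 1.63 = 0.98524
Maximum is copper→wool→cloth→copper at 1.1809; arbitrage exists.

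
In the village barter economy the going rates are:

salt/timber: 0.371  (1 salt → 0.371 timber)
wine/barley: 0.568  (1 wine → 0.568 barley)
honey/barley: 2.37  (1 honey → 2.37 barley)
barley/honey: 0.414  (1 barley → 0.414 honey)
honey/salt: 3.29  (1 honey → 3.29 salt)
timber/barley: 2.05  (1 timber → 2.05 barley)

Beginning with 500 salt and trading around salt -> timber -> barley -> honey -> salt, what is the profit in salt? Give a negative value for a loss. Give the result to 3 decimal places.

17.957

500 salt × 0.371 = 185.5 timber
185.5 timber × 2.05 = 380.275 barley
380.275 barley × 0.414 = 157.43385 honey
157.43385 honey × 3.29 = 517.9573665 salt
Net change: 517.9573665 − 500 = 17.9573665 salt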